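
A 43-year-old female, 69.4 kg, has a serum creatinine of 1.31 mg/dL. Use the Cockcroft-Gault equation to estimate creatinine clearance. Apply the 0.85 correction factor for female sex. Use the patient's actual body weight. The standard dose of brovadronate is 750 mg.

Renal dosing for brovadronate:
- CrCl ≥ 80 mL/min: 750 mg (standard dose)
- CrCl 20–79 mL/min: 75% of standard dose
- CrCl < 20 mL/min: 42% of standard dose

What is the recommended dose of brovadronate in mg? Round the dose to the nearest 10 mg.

CrCl = (140 − 43) × 69.4 / (72 × 1.31) × 0.85 = 6731.8 / 94.32 × 0.85 ≈ 60.7 mL/min
CrCl ≈ 61 mL/min → bracket 20–79 mL/min.
75% of 750 mg = 562.5 mg → 560 mg

560 mg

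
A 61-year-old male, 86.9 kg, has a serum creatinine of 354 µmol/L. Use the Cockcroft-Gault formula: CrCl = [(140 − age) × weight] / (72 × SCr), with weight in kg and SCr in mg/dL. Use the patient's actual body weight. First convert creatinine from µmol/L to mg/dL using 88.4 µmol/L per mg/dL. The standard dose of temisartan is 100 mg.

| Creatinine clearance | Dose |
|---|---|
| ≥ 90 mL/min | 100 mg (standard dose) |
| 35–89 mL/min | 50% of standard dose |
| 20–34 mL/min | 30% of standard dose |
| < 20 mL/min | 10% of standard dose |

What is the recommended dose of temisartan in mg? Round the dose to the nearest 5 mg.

SCr = 354 / 88.4 = 4.005 mg/dL
CrCl = (140 − 61) × 86.9 / (72 × 4.005) = 6865.1 / 288.36 ≈ 23.8 mL/min
CrCl ≈ 24 mL/min → bracket 20–34 mL/min.
30% of 100 mg = 30 mg

30 mg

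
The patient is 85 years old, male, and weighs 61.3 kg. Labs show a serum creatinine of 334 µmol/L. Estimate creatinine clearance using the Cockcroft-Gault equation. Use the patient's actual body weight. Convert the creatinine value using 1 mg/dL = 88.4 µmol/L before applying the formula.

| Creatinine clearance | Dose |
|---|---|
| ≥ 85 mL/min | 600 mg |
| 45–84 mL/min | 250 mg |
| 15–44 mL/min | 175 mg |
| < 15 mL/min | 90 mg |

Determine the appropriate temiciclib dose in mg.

90 mg

SCr = 334 / 88.4 = 3.778 mg/dL
CrCl = (140 − 85) × 61.3 / (72 × 3.778) = 3371.5 / 272.02 ≈ 12.4 mL/min
CrCl ≈ 12 mL/min → bracket < 15 mL/min.
Dose for this bracket: 90 mg.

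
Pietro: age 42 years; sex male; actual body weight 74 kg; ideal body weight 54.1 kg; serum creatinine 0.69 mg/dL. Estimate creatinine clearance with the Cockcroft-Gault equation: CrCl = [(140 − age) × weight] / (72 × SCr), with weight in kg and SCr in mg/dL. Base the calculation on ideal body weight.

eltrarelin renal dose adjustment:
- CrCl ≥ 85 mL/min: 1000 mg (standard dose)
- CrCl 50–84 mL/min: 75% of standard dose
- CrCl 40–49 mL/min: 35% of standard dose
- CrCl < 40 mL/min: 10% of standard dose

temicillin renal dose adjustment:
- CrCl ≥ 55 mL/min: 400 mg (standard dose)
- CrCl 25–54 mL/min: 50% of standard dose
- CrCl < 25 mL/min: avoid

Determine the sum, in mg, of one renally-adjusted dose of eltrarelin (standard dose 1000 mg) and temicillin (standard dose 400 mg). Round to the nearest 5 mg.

CrCl = (140 − 42) × 54.1 / (72 × 0.69) = 5301.8 / 49.68 ≈ 106.7 mL/min
CrCl ≈ 107 mL/min.
eltrarelin: ≥ 85 mL/min → 100% of 1000 mg = 1000 mg.
temicillin: ≥ 55 mL/min → 100% of 400 mg = 400 mg.
Total = 1000 + 400 = 1400 mg.

1400 mg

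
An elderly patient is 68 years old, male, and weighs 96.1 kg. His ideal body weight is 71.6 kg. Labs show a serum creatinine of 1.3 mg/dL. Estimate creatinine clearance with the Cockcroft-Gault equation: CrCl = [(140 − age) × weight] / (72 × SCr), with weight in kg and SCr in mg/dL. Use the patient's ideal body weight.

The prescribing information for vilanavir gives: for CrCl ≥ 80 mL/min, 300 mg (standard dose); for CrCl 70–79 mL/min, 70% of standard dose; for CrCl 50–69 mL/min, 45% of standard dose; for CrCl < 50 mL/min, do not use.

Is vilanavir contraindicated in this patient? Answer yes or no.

no

CrCl = (140 − 68) × 71.6 / (72 × 1.3) = 5155.2 / 93.60 ≈ 55.1 mL/min
CrCl ≈ 55 mL/min, which is ≥ 50 mL/min.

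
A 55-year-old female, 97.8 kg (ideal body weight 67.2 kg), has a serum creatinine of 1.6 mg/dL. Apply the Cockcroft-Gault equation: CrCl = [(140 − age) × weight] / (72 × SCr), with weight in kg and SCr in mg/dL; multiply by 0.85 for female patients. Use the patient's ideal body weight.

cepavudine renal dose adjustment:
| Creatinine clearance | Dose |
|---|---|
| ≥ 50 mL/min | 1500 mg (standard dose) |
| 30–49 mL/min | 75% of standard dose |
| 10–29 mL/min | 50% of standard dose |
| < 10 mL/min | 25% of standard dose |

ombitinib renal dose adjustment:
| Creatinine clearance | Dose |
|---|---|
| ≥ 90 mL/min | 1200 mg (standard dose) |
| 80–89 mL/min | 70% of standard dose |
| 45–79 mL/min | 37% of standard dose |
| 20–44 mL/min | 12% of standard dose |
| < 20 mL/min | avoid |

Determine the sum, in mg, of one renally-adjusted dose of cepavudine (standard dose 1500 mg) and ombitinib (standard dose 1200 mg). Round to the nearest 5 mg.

1270 mg

CrCl = (140 − 55) × 67.2 / (72 × 1.6) × 0.85 = 5712.0 / 115.20 × 0.85 ≈ 42.1 mL/min
CrCl ≈ 42 mL/min.
cepavudine: 30–49 mL/min → 75% of 1500 mg = 1125 mg.
ombitinib: 20–44 mL/min → 12% of 1200 mg = 144 mg.
Total = 1125 + 144 = 1269 mg.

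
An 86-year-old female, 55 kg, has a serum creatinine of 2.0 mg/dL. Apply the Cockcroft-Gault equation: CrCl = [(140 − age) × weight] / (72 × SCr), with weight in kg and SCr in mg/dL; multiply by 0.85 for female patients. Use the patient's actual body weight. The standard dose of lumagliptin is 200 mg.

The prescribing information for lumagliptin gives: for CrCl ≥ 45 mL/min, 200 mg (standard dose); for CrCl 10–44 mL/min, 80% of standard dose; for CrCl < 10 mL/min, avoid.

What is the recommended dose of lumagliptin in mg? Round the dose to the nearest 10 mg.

160 mg

CrCl = (140 − 86) × 55 / (72 × 2) × 0.85 = 2970.0 / 144.00 × 0.85 ≈ 17.5 mL/min
CrCl ≈ 18 mL/min → bracket 10–44 mL/min.
80% of 200 mg = 160 mg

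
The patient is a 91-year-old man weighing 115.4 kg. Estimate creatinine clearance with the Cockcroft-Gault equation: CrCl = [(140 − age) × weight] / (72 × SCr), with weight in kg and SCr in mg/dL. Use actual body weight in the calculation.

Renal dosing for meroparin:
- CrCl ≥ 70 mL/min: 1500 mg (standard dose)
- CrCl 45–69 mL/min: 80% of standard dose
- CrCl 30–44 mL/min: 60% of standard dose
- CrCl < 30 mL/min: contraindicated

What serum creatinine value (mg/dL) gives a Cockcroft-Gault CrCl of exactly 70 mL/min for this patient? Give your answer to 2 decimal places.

Standard dose requires CrCl ≥ 70 mL/min.
Set (140 − 91) × 115.4 / (72 × SCr) = 70
SCr = (140 − 91) × 115.4 / (72 × 70) = 1.122 mg/dL

1.12 mg/dL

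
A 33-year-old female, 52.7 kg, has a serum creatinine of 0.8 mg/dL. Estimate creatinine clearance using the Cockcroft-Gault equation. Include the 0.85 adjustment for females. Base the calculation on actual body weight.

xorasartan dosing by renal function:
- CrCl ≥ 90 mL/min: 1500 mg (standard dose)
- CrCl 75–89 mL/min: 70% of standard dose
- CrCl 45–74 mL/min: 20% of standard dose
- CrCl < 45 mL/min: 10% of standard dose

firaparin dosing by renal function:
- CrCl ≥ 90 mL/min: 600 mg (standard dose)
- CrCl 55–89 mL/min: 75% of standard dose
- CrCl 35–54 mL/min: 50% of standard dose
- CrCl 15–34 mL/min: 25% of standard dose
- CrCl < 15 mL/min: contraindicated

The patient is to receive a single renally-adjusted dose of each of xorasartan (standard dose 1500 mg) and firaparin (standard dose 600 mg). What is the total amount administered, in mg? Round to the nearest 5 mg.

CrCl = (140 − 33) × 52.7 / (72 × 0.8) × 0.85 = 5638.9 / 57.60 × 0.85 ≈ 83.2 mL/min
CrCl ≈ 83 mL/min.
xorasartan: 75–89 mL/min → 70% of 1500 mg = 1050 mg.
firaparin: 55–89 mL/min → 75% of 600 mg = 450 mg.
Total = 1050 + 450 = 1500 mg.

1500 mg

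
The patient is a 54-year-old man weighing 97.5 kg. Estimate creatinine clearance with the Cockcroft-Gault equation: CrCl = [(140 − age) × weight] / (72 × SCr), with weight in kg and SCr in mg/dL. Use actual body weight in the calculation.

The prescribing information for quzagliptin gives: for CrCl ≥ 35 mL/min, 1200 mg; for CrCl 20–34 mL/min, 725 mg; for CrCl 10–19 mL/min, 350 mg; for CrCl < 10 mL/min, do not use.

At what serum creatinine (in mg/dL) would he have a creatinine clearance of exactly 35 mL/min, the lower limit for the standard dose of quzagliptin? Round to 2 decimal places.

3.33 mg/dL

Standard dose requires CrCl ≥ 35 mL/min.
Set (140 − 54) × 97.5 / (72 × SCr) = 35
SCr = (140 − 54) × 97.5 / (72 × 35) = 3.327 mg/dL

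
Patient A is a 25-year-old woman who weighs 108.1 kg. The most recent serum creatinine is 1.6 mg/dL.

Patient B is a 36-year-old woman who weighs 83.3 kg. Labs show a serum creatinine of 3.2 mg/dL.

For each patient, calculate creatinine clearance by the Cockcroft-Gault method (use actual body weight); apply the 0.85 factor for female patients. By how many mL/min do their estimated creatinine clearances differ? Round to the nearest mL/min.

Patient A: CrCl = (140 − 25) × 108.1 / (72 × 1.6) × 0.85 = 12431.5 / 115.20 × 0.85 ≈ 91.7 mL/min
Patient B: CrCl = (140 − 36) × 83.3 / (72 × 3.2) × 0.85 = 8663.2 / 230.40 × 0.85 ≈ 32.0 mL/min
|91.7 − 32.0| = 59.7 mL/min

60 mL/min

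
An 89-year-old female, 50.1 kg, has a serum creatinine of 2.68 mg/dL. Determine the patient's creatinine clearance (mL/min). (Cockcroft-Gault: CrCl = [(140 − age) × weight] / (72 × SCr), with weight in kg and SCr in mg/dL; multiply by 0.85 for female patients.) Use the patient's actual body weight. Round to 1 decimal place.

CrCl = (140 − 89) × 50.1 / (72 × 2.68) × 0.85 = 2555.1 / 192.96 × 0.85 ≈ 11.3 mL/min

11.3 mL/min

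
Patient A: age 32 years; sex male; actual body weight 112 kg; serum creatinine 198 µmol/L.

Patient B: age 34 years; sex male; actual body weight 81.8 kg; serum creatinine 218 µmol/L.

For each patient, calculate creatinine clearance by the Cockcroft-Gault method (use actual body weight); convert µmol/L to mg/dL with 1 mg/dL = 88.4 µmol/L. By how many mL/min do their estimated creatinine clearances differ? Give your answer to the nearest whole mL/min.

26 mL/min

Patient A: SCr = 198 / 88.4 = 2.24 mg/dL
Patient A: CrCl = (140 − 32) × 112 / (72 × 2.24) = 12096.0 / 161.28 ≈ 75.0 mL/min
Patient B: SCr = 218 / 88.4 = 2.466 mg/dL
Patient B: CrCl = (140 − 34) × 81.8 / (72 × 2.466) = 8670.8 / 177.55 ≈ 48.8 mL/min
|75.0 − 48.8| = 26.2 mL/min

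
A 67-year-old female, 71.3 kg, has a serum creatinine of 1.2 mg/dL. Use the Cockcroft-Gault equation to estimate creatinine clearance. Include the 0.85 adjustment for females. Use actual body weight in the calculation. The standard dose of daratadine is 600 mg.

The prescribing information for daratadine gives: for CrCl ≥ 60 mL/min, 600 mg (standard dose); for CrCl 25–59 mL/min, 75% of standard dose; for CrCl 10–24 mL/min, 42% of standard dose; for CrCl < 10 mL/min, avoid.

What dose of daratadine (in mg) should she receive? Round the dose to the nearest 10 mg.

CrCl = (140 − 67) × 71.3 / (72 × 1.2) × 0.85 = 5204.9 / 86.40 × 0.85 ≈ 51.2 mL/min
CrCl ≈ 51 mL/min → bracket 25–59 mL/min.
75% of 600 mg = 450 mg

450 mg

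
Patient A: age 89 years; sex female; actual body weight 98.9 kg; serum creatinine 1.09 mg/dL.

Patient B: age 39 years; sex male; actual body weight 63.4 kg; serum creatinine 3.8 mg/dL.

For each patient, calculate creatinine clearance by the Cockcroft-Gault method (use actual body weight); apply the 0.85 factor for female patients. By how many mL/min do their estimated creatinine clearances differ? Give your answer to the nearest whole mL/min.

31 mL/min

Patient A: CrCl = (140 − 89) × 98.9 / (72 × 1.09) × 0.85 = 5043.9 / 78.48 × 0.85 ≈ 54.6 mL/min
Patient B: CrCl = (140 − 39) × 63.4 / (72 × 3.8) = 6403.4 / 273.60 ≈ 23.4 mL/min
|54.6 − 23.4| = 31.2 mL/min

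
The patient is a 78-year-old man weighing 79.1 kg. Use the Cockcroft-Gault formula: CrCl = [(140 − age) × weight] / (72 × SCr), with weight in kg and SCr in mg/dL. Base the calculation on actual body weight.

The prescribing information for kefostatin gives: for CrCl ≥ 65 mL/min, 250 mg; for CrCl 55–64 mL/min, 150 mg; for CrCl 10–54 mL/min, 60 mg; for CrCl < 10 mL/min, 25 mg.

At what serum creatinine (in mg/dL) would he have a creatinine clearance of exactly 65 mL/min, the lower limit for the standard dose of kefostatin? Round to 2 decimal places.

Standard dose requires CrCl ≥ 65 mL/min.
Set (140 − 78) × 79.1 / (72 × SCr) = 65
SCr = (140 − 78) × 79.1 / (72 × 65) = 1.048 mg/dL

1.05 mg/dL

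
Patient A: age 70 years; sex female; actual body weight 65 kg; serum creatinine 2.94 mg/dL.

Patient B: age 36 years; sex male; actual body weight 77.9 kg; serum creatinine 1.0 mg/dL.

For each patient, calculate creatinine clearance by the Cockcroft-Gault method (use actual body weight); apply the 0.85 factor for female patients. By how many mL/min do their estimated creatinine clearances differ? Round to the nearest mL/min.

94 mL/min

Patient A: CrCl = (140 − 70) × 65 / (72 × 2.94) × 0.85 = 4550.0 / 211.68 × 0.85 ≈ 18.3 mL/min
Patient B: CrCl = (140 − 36) × 77.9 / (72 × 1) = 8101.6 / 72.00 ≈ 112.5 mL/min
|18.3 − 112.5| = 94.2 mL/min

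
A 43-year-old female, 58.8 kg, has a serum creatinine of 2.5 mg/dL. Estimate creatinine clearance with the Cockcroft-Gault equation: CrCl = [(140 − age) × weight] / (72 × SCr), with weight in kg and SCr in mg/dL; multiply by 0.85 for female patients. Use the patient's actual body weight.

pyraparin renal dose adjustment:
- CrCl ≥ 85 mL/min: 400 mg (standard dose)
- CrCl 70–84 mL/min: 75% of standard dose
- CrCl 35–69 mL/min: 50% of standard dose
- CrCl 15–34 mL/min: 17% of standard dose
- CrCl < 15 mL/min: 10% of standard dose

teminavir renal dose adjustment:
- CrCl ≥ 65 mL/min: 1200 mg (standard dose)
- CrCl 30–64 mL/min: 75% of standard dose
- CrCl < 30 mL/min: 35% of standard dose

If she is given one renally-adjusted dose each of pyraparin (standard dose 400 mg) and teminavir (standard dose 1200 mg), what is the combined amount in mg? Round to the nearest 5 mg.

490 mg

CrCl = (140 − 43) × 58.8 / (72 × 2.5) × 0.85 = 5703.6 / 180.00 × 0.85 ≈ 26.9 mL/min
CrCl ≈ 27 mL/min.
pyraparin: 15–34 mL/min → 17% of 400 mg = 68 mg.
teminavir: < 30 mL/min → 35% of 1200 mg = 420 mg.
Total = 68 + 420 = 488 mg.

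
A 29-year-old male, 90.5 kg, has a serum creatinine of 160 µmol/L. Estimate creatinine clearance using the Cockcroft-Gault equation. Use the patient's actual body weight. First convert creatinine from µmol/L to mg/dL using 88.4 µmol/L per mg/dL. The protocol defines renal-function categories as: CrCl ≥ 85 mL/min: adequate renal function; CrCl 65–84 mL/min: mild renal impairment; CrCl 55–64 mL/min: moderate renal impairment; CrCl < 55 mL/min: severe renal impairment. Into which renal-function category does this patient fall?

SCr = 160 / 88.4 = 1.81 mg/dL
CrCl = (140 − 29) × 90.5 / (72 × 1.81) = 10045.5 / 130.32 ≈ 77.1 mL/min
77 mL/min falls in the 'mild renal impairment' range.

mild renal impairment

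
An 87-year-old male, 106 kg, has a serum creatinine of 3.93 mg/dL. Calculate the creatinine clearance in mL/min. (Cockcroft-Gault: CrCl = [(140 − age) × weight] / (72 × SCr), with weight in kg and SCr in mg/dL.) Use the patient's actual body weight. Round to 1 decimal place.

CrCl = (140 − 87) × 106 / (72 × 3.93) = 5618.0 / 282.96 ≈ 19.9 mL/min

19.9 mL/min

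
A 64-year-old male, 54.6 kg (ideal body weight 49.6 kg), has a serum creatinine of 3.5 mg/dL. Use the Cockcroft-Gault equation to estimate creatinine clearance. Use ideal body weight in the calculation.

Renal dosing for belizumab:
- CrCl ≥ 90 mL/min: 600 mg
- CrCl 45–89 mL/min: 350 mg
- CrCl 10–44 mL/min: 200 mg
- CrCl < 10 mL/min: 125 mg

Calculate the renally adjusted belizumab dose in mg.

200 mg

CrCl = (140 − 64) × 49.6 / (72 × 3.5) = 3769.6 / 252.00 ≈ 15.0 mL/min
CrCl ≈ 15 mL/min → bracket 10–44 mL/min.
Dose for this bracket: 200 mg.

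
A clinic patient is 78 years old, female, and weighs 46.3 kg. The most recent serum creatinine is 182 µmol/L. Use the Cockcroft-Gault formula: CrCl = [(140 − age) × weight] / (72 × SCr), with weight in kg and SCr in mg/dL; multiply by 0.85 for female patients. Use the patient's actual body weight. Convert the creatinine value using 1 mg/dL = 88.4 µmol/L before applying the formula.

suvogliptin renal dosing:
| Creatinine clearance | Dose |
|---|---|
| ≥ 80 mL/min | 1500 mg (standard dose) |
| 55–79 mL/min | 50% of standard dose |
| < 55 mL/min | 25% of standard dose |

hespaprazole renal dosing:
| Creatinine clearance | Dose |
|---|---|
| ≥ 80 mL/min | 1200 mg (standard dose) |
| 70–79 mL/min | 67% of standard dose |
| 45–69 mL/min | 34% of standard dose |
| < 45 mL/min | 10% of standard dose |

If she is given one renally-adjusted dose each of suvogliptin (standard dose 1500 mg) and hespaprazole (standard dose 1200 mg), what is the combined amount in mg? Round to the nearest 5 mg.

SCr = 182 / 88.4 = 2.059 mg/dL
CrCl = (140 − 78) × 46.3 / (72 × 2.059) × 0.85 = 2870.6 / 148.25 × 0.85 ≈ 16.5 mL/min
CrCl ≈ 16 mL/min.
suvogliptin: < 55 mL/min → 25% of 1500 mg = 375 mg.
hespaprazole: < 45 mL/min → 10% of 1200 mg = 120 mg.
Total = 375 + 120 = 495 mg.

495 mg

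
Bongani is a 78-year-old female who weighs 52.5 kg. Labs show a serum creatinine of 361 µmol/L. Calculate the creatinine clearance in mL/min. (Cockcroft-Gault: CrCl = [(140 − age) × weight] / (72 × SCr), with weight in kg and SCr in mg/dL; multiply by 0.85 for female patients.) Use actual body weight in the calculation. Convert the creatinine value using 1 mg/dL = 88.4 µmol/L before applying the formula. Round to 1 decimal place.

SCr = 361 / 88.4 = 4.084 mg/dL
CrCl = (140 − 78) × 52.5 / (72 × 4.084) × 0.85 = 3255.0 / 294.05 × 0.85 ≈ 9.4 mL/min

9.4 mL/min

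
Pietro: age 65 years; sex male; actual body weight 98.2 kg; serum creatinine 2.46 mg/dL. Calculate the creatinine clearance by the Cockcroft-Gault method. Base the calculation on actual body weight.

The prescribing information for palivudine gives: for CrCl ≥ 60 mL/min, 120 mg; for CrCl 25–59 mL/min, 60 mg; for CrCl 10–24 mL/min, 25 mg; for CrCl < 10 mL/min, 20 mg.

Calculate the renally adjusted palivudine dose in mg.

CrCl = (140 − 65) × 98.2 / (72 × 2.46) = 7365.0 / 177.12 ≈ 41.6 mL/min
CrCl ≈ 42 mL/min → bracket 25–59 mL/min.
Dose for this bracket: 60 mg.

60 mg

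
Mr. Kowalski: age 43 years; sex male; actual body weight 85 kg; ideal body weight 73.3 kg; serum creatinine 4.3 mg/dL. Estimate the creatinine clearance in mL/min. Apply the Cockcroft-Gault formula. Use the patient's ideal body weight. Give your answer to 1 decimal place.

23.0 mL/min

CrCl = (140 − 43) × 73.3 / (72 × 4.3) = 7110.1 / 309.60 ≈ 23.0 mL/min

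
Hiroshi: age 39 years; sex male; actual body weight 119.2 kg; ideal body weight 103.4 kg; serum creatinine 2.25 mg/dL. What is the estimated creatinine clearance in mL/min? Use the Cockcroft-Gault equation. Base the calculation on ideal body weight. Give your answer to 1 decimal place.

CrCl = (140 − 39) × 103.4 / (72 × 2.25) = 10443.4 / 162.00 ≈ 64.5 mL/min

64.5 mL/min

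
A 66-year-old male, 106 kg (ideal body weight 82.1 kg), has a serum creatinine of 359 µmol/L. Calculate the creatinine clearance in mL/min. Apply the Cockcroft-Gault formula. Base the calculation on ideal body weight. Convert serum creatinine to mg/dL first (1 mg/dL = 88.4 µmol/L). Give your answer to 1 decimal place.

SCr = 359 / 88.4 = 4.061 mg/dL
CrCl = (140 − 66) × 82.1 / (72 × 4.061) = 6075.4 / 292.39 ≈ 20.8 mL/min

20.8 mL/min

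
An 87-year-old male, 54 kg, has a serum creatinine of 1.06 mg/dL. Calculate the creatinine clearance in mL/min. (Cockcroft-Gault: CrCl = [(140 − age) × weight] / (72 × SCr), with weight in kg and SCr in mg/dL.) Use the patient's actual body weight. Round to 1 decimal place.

CrCl = (140 − 87) × 54 / (72 × 1.06) = 2862.0 / 76.32 ≈ 37.5 mL/min

37.5 mL/min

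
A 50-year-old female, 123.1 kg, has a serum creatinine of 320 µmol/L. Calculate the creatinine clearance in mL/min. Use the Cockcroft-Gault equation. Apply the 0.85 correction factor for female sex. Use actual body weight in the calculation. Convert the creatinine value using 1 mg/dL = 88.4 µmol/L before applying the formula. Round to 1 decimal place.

SCr = 320 / 88.4 = 3.62 mg/dL
CrCl = (140 − 50) × 123.1 / (72 × 3.62) × 0.85 = 11079.0 / 260.64 × 0.85 ≈ 36.1 mL/min

36.1 mL/min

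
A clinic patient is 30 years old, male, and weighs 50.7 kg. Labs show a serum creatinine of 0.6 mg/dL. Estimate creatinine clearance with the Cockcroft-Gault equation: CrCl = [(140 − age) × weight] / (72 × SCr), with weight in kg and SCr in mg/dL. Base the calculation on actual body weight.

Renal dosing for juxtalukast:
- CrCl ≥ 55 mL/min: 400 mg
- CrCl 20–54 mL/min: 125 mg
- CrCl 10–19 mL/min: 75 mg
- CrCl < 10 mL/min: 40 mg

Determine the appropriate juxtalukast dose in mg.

400 mg

CrCl = (140 − 30) × 50.7 / (72 × 0.6) = 5577.0 / 43.20 ≈ 129.1 mL/min
CrCl ≈ 129 mL/min → bracket ≥ 55 mL/min.
Dose for this bracket: 400 mg.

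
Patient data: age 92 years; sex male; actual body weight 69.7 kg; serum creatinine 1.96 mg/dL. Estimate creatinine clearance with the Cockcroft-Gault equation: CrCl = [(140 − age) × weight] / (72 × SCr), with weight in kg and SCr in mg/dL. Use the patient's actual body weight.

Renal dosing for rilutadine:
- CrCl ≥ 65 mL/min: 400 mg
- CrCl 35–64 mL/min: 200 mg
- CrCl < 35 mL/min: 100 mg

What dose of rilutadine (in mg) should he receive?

CrCl = (140 − 92) × 69.7 / (72 × 1.96) = 3345.6 / 141.12 ≈ 23.7 mL/min
CrCl ≈ 24 mL/min → bracket < 35 mL/min.
Dose for this bracket: 100 mg.

100 mg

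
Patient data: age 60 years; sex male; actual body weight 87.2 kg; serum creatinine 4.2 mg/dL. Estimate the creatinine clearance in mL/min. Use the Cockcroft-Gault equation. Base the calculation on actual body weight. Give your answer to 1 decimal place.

23.1 mL/min

CrCl = (140 − 60) × 87.2 / (72 × 4.2) = 6976.0 / 302.40 ≈ 23.1 mL/min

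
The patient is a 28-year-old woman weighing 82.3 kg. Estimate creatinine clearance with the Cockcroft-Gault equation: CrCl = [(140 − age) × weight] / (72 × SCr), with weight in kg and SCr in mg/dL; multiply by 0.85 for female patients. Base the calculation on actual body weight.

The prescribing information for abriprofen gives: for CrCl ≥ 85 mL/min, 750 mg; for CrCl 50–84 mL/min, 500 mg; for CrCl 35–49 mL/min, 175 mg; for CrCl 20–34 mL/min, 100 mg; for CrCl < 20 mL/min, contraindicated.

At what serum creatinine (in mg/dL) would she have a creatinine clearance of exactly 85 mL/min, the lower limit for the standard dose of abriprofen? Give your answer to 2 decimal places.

1.28 mg/dL

Standard dose requires CrCl ≥ 85 mL/min.
Set (140 − 28) × 82.3 × 0.85 / (72 × SCr) = 85
SCr = (140 − 28) × 82.3 × 0.85 / (72 × 85) = 1.280 mg/dL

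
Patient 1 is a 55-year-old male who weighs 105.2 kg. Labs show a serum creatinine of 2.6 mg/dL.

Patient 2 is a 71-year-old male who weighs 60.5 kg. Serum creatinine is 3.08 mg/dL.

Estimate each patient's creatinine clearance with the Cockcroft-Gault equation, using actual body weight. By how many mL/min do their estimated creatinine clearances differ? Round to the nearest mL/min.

29 mL/min

Patient 1: CrCl = (140 − 55) × 105.2 / (72 × 2.6) = 8942.0 / 187.20 ≈ 47.8 mL/min
Patient 2: CrCl = (140 − 71) × 60.5 / (72 × 3.08) = 4174.5 / 221.76 ≈ 18.8 mL/min
|47.8 − 18.8| = 29.0 mL/min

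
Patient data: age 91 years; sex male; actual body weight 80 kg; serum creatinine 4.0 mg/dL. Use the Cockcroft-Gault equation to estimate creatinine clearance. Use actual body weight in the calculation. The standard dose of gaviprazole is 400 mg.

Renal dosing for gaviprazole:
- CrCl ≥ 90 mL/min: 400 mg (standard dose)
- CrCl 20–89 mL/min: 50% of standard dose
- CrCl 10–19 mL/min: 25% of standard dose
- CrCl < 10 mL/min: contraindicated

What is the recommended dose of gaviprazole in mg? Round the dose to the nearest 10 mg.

CrCl = (140 − 91) × 80 / (72 × 4) = 3920.0 / 288.00 ≈ 13.6 mL/min
CrCl ≈ 14 mL/min → bracket 10–19 mL/min.
25% of 400 mg = 100 mg

100 mg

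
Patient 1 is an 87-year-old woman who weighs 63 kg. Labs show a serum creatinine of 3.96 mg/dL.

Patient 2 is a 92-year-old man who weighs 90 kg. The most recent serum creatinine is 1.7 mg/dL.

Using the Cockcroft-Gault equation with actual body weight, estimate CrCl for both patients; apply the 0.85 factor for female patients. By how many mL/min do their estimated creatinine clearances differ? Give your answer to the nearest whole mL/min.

Patient 1: CrCl = (140 − 87) × 63 / (72 × 3.96) × 0.85 = 3339.0 / 285.12 × 0.85 ≈ 10.0 mL/min
Patient 2: CrCl = (140 − 92) × 90 / (72 × 1.7) = 4320.0 / 122.40 ≈ 35.3 mL/min
|10.0 − 35.3| = 25.3 mL/min

25 mL/min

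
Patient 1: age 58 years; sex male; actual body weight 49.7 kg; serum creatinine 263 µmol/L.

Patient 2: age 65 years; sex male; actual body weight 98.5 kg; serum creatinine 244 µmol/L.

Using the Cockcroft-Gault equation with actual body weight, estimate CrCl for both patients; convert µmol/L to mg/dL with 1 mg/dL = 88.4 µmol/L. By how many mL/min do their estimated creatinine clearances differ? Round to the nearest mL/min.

Patient 1: SCr = 263 / 88.4 = 2.975 mg/dL
Patient 1: CrCl = (140 − 58) × 49.7 / (72 × 2.975) = 4075.4 / 214.20 ≈ 19.0 mL/min
Patient 2: SCr = 244 / 88.4 = 2.76 mg/dL
Patient 2: CrCl = (140 − 65) × 98.5 / (72 × 2.76) = 7387.5 / 198.72 ≈ 37.2 mL/min
|19.0 − 37.2| = 18.2 mL/min

18 mL/min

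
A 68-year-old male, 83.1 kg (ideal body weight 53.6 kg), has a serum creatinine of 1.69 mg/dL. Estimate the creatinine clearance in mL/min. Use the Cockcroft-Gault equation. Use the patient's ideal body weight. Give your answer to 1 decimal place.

CrCl = (140 − 68) × 53.6 / (72 × 1.69) = 3859.2 / 121.68 ≈ 31.7 mL/min

31.7 mL/min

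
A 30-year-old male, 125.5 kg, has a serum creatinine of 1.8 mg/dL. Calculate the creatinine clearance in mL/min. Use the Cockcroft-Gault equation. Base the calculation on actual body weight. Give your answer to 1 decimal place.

CrCl = (140 − 30) × 125.5 / (72 × 1.8) = 13805.0 / 129.60 ≈ 106.5 mL/min

106.5 mL/min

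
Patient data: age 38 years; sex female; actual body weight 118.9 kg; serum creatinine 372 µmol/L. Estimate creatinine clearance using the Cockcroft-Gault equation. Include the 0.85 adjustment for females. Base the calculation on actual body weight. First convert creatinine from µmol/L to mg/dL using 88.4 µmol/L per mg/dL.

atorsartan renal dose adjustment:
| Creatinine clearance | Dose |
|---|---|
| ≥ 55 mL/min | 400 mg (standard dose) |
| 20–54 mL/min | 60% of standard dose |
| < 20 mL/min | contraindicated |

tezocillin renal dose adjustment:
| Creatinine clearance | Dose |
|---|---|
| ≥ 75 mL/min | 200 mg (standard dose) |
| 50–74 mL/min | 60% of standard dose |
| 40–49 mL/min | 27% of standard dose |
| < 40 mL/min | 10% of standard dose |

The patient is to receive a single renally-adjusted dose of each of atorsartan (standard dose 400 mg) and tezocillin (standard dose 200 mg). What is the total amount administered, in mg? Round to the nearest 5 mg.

260 mg

SCr = 372 / 88.4 = 4.208 mg/dL
CrCl = (140 − 38) × 118.9 / (72 × 4.208) × 0.85 = 12127.8 / 302.98 × 0.85 ≈ 34.0 mL/min
CrCl ≈ 34 mL/min.
atorsartan: 20–54 mL/min → 60% of 400 mg = 240 mg.
tezocillin: < 40 mL/min → 10% of 200 mg = 20 mg.
Total = 240 + 20 = 260 mg.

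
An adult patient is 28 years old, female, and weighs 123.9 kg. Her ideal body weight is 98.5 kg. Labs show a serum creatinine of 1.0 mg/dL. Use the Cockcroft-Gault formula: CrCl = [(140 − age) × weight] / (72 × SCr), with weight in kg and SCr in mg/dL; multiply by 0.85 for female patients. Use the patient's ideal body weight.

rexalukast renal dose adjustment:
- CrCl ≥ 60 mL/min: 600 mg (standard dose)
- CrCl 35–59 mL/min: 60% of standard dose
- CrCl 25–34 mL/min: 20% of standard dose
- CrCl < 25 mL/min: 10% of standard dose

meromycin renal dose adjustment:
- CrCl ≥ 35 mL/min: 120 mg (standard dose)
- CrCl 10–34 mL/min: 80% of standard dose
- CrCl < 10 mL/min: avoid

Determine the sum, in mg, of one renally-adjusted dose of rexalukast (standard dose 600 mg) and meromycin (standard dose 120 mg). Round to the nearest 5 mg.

720 mg

CrCl = (140 − 28) × 98.5 / (72 × 1) × 0.85 = 11032.0 / 72.00 × 0.85 ≈ 130.2 mL/min
CrCl ≈ 130 mL/min.
rexalukast: ≥ 60 mL/min → 100% of 600 mg = 600 mg.
meromycin: ≥ 35 mL/min → 100% of 120 mg = 120 mg.
Total = 600 + 120 = 720 mg.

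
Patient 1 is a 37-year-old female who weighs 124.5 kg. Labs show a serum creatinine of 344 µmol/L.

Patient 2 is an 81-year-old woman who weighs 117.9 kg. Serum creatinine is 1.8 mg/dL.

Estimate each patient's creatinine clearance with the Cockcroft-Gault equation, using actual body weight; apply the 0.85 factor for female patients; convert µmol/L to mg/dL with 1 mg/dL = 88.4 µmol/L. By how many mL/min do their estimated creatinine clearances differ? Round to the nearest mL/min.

Patient 1: SCr = 344 / 88.4 = 3.891 mg/dL
Patient 1: CrCl = (140 − 37) × 124.5 / (72 × 3.891) × 0.85 = 12823.5 / 280.15 × 0.85 ≈ 38.9 mL/min
Patient 2: CrCl = (140 − 81) × 117.9 / (72 × 1.8) × 0.85 = 6956.1 / 129.60 × 0.85 ≈ 45.6 mL/min
|38.9 − 45.6| = 6.7 mL/min

7 mL/min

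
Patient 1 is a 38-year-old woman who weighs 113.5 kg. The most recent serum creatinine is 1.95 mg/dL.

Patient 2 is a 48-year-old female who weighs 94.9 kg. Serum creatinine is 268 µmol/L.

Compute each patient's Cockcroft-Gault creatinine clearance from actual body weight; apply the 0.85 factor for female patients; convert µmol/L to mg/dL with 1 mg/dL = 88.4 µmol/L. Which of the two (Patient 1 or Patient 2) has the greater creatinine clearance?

Patient 1

Patient 1: CrCl = (140 − 38) × 113.5 / (72 × 1.95) × 0.85 = 11577.0 / 140.40 × 0.85 ≈ 70.1 mL/min
Patient 2: SCr = 268 / 88.4 = 3.032 mg/dL
Patient 2: CrCl = (140 − 48) × 94.9 / (72 × 3.032) × 0.85 = 8730.8 / 218.30 × 0.85 ≈ 34.0 mL/min
70.1 vs 34.0 mL/min → Patient 1 is higher.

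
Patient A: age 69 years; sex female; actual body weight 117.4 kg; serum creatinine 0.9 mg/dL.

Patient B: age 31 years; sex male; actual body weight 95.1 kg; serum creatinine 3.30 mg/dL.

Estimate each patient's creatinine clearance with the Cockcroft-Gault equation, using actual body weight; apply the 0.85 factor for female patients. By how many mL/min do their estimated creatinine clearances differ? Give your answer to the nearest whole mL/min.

66 mL/min

Patient A: CrCl = (140 − 69) × 117.4 / (72 × 0.9) × 0.85 = 8335.4 / 64.80 × 0.85 ≈ 109.3 mL/min
Patient B: CrCl = (140 − 31) × 95.1 / (72 × 3.3) = 10365.9 / 237.60 ≈ 43.6 mL/min
|109.3 − 43.6| = 65.7 mL/min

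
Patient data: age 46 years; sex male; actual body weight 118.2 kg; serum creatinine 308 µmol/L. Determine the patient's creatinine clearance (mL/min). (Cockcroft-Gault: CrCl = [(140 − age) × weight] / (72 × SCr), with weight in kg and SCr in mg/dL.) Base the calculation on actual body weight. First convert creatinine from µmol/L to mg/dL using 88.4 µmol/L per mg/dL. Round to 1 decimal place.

44.3 mL/min

SCr = 308 / 88.4 = 3.484 mg/dL
CrCl = (140 − 46) × 118.2 / (72 × 3.484) = 11110.8 / 250.85 ≈ 44.3 mL/min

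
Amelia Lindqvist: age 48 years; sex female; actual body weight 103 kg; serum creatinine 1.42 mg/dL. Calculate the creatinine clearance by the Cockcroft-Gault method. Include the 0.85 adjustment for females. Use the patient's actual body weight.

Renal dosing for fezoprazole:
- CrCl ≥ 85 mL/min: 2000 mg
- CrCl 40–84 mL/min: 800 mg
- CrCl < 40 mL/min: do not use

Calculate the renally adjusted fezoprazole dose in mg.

800 mg

CrCl = (140 − 48) × 103 / (72 × 1.42) × 0.85 = 9476.0 / 102.24 × 0.85 ≈ 78.8 mL/min
CrCl ≈ 79 mL/min → bracket 40–84 mL/min.
Dose for this bracket: 800 mg.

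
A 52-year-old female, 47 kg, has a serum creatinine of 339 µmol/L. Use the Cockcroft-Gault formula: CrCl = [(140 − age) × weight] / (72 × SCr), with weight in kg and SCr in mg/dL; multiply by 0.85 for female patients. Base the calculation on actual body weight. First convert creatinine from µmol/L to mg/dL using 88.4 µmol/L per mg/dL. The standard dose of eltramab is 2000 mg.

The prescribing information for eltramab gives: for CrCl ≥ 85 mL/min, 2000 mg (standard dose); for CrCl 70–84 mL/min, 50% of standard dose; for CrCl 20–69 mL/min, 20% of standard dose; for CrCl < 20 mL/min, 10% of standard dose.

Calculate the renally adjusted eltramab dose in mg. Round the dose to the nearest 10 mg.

200 mg

SCr = 339 / 88.4 = 3.835 mg/dL
CrCl = (140 − 52) × 47 / (72 × 3.835) × 0.85 = 4136.0 / 276.12 × 0.85 ≈ 12.7 mL/min
CrCl ≈ 13 mL/min → bracket < 20 mL/min.
10% of 2000 mg = 200 mg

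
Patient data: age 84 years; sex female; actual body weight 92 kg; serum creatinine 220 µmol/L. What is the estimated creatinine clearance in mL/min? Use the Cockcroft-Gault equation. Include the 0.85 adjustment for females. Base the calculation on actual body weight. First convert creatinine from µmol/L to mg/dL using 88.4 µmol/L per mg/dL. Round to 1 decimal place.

24.4 mL/min

SCr = 220 / 88.4 = 2.489 mg/dL
CrCl = (140 − 84) × 92 / (72 × 2.489) × 0.85 = 5152.0 / 179.21 × 0.85 ≈ 24.4 mL/min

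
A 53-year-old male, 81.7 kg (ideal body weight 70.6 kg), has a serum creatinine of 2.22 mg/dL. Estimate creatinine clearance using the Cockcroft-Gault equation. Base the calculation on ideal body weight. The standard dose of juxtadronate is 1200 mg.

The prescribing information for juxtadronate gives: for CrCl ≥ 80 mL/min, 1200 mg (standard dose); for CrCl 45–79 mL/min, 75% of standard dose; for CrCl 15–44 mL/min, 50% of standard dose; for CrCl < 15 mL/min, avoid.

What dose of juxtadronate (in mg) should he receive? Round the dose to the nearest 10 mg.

600 mg

CrCl = (140 − 53) × 70.6 / (72 × 2.22) = 6142.2 / 159.84 ≈ 38.4 mL/min
CrCl ≈ 38 mL/min → bracket 15–44 mL/min.
50% of 1200 mg = 600 mg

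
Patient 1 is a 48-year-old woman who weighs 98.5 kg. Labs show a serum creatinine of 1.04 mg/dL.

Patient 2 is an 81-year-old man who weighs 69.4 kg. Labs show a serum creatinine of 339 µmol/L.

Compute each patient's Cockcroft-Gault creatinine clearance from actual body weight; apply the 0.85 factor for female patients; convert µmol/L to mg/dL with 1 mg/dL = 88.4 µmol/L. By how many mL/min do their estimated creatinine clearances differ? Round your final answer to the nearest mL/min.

88 mL/min

Patient 1: CrCl = (140 − 48) × 98.5 / (72 × 1.04) × 0.85 = 9062.0 / 74.88 × 0.85 ≈ 102.9 mL/min
Patient 2: SCr = 339 / 88.4 = 3.835 mg/dL
Patient 2: CrCl = (140 − 81) × 69.4 / (72 × 3.835) = 4094.6 / 276.12 ≈ 14.8 mL/min
|102.9 − 14.8| = 88.1 mL/min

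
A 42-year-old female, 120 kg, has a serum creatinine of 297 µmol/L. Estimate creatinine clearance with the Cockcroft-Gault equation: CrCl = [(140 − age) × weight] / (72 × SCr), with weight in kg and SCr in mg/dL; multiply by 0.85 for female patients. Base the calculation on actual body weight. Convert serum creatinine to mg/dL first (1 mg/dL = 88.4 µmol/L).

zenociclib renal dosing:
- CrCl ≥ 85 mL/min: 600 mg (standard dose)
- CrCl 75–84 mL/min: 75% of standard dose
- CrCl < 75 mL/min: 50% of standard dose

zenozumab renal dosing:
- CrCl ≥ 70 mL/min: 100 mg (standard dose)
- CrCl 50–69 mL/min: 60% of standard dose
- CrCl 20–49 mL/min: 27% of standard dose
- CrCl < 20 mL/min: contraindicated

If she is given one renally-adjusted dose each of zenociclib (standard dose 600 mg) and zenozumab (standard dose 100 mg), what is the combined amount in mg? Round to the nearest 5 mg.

SCr = 297 / 88.4 = 3.36 mg/dL
CrCl = (140 − 42) × 120 / (72 × 3.36) × 0.85 = 11760.0 / 241.92 × 0.85 ≈ 41.3 mL/min
CrCl ≈ 41 mL/min.
zenociclib: < 75 mL/min → 50% of 600 mg = 300 mg.
zenozumab: 20–49 mL/min → 27% of 100 mg = 27 mg.
Total = 300 + 27 = 327 mg.

325 mg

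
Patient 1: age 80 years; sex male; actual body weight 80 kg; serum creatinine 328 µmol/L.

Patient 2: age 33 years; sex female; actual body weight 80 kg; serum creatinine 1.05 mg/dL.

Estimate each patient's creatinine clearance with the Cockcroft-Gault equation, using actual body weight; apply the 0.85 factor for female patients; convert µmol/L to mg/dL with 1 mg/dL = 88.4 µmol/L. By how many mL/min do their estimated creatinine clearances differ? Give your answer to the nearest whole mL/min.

Patient 1: SCr = 328 / 88.4 = 3.71 mg/dL
Patient 1: CrCl = (140 − 80) × 80 / (72 × 3.71) = 4800.0 / 267.12 ≈ 18.0 mL/min
Patient 2: CrCl = (140 − 33) × 80 / (72 × 1.05) × 0.85 = 8560.0 / 75.60 × 0.85 ≈ 96.2 mL/min
|18.0 − 96.2| = 78.2 mL/min

78 mL/min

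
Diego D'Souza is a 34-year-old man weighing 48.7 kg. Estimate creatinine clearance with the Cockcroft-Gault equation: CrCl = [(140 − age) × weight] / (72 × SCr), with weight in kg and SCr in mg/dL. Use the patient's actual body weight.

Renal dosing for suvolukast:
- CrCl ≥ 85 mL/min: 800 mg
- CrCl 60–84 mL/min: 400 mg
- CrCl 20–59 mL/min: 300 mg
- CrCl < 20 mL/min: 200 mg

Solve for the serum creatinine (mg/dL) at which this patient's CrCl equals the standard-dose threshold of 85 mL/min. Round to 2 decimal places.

Standard dose requires CrCl ≥ 85 mL/min.
Set (140 − 34) × 48.7 / (72 × SCr) = 85
SCr = (140 − 34) × 48.7 / (72 × 85) = 0.843 mg/dL

0.84 mg/dL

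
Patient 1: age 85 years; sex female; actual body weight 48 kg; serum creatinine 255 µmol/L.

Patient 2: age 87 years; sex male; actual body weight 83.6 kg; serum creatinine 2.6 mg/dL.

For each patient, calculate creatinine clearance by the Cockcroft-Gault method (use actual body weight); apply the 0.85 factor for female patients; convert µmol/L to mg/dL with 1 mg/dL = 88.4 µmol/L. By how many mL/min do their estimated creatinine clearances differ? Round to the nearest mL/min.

13 mL/min

Patient 1: SCr = 255 / 88.4 = 2.885 mg/dL
Patient 1: CrCl = (140 − 85) × 48 / (72 × 2.885) × 0.85 = 2640.0 / 207.72 × 0.85 ≈ 10.8 mL/min
Patient 2: CrCl = (140 − 87) × 83.6 / (72 × 2.6) = 4430.8 / 187.20 ≈ 23.7 mL/min
|10.8 − 23.7| = 12.9 mL/min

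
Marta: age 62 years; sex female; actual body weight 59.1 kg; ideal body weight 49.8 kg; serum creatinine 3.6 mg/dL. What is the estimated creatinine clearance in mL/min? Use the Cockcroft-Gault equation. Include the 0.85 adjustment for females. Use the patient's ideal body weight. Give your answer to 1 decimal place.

12.7 mL/min

CrCl = (140 − 62) × 49.8 / (72 × 3.6) × 0.85 = 3884.4 / 259.20 × 0.85 ≈ 12.7 mL/min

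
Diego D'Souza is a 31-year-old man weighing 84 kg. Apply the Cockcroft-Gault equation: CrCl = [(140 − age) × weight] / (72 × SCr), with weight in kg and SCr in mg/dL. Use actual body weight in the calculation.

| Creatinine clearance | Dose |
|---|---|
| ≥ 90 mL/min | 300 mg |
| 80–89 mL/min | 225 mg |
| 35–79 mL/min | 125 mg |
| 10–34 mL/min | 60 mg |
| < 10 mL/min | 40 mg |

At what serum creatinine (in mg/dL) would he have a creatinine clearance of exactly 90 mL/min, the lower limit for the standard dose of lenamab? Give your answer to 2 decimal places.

Standard dose requires CrCl ≥ 90 mL/min.
Set (140 − 31) × 84 / (72 × SCr) = 90
SCr = (140 − 31) × 84 / (72 × 90) = 1.413 mg/dL

1.41 mg/dL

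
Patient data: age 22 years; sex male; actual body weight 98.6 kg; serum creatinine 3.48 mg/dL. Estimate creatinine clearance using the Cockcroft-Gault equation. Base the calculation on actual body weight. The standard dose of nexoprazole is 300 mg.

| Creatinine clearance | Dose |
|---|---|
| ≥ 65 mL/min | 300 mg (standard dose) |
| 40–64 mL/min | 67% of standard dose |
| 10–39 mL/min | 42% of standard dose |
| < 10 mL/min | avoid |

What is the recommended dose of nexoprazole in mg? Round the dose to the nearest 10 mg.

200 mg

CrCl = (140 − 22) × 98.6 / (72 × 3.48) = 11634.8 / 250.56 ≈ 46.4 mL/min
CrCl ≈ 46 mL/min → bracket 40–64 mL/min.
67% of 300 mg = 201 mg → 200 mg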